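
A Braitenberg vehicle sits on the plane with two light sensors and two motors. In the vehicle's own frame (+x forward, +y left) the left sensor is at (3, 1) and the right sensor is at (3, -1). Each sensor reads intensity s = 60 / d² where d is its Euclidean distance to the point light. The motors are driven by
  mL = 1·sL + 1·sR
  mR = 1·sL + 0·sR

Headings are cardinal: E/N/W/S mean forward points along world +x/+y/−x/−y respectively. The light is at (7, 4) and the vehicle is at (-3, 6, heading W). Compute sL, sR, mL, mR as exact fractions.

left sensor world pos  = (-6, 5); dL² = 170
right sensor world pos = (-6, 7); dR² = 178
sL = 60/170 = 6/17
sR = 60/178 = 30/89
mL = 1·sL + 1·sR = 1044/1513
mR = 1·sL + 0·sR = 6/17

6/17 30/89 1044/1513 6/17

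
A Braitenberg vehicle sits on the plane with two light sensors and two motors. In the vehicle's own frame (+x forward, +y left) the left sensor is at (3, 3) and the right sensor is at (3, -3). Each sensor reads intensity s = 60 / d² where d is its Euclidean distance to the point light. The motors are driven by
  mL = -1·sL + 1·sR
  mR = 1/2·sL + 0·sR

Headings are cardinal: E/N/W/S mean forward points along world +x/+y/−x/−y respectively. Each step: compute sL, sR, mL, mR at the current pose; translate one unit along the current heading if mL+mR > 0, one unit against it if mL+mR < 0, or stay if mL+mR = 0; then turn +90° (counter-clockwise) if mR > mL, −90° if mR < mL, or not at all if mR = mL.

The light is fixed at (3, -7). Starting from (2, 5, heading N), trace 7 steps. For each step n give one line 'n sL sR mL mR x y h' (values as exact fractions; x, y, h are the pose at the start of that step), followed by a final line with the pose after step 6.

n=0: pose=(2,5,N); sL=60/241, sR=60/229; mL=720/55189, mR=30/241; mL+mR=7590/55189 → advance +1; mR−mL=6150/55189 → turn +1·90°
n=1: pose=(2,6,W); sL=15/29, sR=15/68; mL=-585/1972, mR=15/58; mL+mR=-75/1972 → advance -1; mR−mL=1095/1972 → turn +1·90°
n=2: pose=(3,6,S); sL=60/109, sR=60/109; mL=0, mR=30/109; mL+mR=30/109 → advance +1; mR−mL=30/109 → turn +1·90°
n=3: pose=(3,5,E); sL=10/39, sR=2/3; mL=16/39, mR=5/39; mL+mR=7/13 → advance +1; mR−mL=-11/39 → turn -1·90°
n=4: pose=(4,5,S); sL=60/97, sR=12/17; mL=144/1649, mR=30/97; mL+mR=654/1649 → advance +1; mR−mL=366/1649 → turn +1·90°
n=5: pose=(4,4,E); sL=15/53, sR=3/4; mL=99/212, mR=15/106; mL+mR=129/212 → advance +1; mR−mL=-69/212 → turn -1·90°
n=6: pose=(5,4,S); sL=60/89, sR=12/13; mL=288/1157, mR=30/89; mL+mR=678/1157 → advance +1; mR−mL=102/1157 → turn +1·90°

0 60/241 60/229 720/55189 30/241 2 5 N
1 15/29 15/68 -585/1972 15/58 2 6 W
2 60/109 60/109 0 30/109 3 6 S
3 10/39 2/3 16/39 5/39 3 5 E
4 60/97 12/17 144/1649 30/97 4 5 S
5 15/53 3/4 99/212 15/106 4 4 E
6 60/89 12/13 288/1157 30/89 5 4 S
final 5 3 E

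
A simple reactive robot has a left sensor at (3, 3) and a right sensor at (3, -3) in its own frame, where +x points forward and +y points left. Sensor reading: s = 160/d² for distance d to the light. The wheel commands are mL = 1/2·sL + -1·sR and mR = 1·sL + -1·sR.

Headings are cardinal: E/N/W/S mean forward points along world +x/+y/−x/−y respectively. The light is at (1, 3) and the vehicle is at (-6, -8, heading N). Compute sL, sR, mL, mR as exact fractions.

left sensor world pos  = (-9, -5); dL² = 164
right sensor world pos = (-3, -5); dR² = 80
sL = 160/164 = 40/41
sR = 160/80 = 2
mL = 1/2·sL + -1·sR = -62/41
mR = 1·sL + -1·sR = -42/41

40/41 2 -62/41 -42/41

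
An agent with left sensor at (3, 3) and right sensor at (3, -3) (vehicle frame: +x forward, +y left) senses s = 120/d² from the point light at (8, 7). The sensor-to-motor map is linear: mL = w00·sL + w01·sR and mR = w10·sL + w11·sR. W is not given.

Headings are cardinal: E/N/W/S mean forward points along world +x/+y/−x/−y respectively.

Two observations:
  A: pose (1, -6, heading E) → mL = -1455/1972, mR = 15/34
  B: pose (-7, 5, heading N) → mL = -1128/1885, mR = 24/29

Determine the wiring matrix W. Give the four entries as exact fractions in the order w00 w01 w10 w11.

-1/2 -1/2 0 1

obs A: pose=(1,-6,E) → sL=30/29, sR=15/34, mL=-1455/1972, mR=15/34
obs B: pose=(-7,5,N) → sL=24/65, sR=24/29, mL=-1128/1885, mR=24/29
sensor matrix S = [[30/29, 15/34], [24/65, 24/29]]; det S = 128844/185861
solve [mL_A; mL_B] = S·[w00; w01] and [mR_A; mR_B] = S·[w10; w11]:
  w00 = -1/2, w01 = -1/2, w10 = 0, w11 = 1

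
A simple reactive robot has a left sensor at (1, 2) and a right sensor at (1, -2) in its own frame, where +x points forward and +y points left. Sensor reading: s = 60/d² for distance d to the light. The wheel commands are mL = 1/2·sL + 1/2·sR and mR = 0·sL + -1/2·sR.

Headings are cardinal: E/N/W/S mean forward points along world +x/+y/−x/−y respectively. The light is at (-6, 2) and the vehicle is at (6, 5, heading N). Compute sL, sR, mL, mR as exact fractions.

15/29 15/53 615/1537 -15/106

left sensor world pos  = (4, 6); dL² = 116
right sensor world pos = (8, 6); dR² = 212
sL = 60/116 = 15/29
sR = 60/212 = 15/53
mL = 1/2·sL + 1/2·sR = 615/1537
mR = 0·sL + -1/2·sR = -15/106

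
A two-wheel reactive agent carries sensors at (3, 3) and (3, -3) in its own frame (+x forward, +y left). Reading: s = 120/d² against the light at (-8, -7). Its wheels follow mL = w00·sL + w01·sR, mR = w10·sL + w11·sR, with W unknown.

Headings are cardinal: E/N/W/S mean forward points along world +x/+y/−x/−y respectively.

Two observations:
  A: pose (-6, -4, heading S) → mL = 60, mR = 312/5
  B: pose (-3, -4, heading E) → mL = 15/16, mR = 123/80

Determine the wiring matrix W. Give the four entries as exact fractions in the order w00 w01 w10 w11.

obs A: pose=(-6,-4,S) → sL=24/5, sR=120, mL=60, mR=312/5
obs B: pose=(-3,-4,E) → sL=6/5, sR=15/8, mL=15/16, mR=123/80
sensor matrix S = [[24/5, 120], [6/5, 15/8]]; det S = -135
solve [mL_A; mL_B] = S·[w00; w01] and [mR_A; mR_B] = S·[w10; w11]:
  w00 = 0, w01 = 1/2, w10 = 1/2, w11 = 1/2

0 1/2 1/2 1/2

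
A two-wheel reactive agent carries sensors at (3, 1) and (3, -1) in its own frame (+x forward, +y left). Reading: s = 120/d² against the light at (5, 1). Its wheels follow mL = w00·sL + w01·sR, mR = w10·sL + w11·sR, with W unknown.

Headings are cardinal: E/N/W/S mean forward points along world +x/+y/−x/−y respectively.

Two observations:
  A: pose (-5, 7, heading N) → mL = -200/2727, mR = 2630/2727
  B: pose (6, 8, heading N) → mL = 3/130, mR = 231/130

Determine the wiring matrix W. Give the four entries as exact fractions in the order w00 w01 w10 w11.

obs A: pose=(-5,7,N) → sL=60/101, sR=20/27, mL=-200/2727, mR=2630/2727
obs B: pose=(6,8,N) → sL=6/5, sR=15/13, mL=3/130, mR=231/130
sensor matrix S = [[60/101, 20/27], [6/5, 15/13]]; det S = -2404/11817
solve [mL_A; mL_B] = S·[w00; w01] and [mR_A; mR_B] = S·[w10; w11]:
  w00 = 1/2, w01 = -1/2, w10 = 1, w11 = 1/2

1/2 -1/2 1 1/2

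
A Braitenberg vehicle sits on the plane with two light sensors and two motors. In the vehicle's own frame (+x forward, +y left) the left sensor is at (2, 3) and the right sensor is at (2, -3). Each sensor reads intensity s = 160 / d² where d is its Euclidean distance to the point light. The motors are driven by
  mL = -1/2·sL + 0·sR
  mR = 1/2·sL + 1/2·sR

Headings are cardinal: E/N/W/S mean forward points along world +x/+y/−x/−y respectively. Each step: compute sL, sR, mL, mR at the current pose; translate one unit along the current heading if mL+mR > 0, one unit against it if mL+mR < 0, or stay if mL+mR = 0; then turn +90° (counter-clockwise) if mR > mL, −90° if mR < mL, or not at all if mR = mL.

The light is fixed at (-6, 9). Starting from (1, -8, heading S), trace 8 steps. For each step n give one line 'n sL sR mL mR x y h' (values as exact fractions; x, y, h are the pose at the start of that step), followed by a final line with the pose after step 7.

n=0: pose=(1,-8,S); sL=160/461, sR=160/377; mL=-80/461, mR=67040/173797; mL+mR=80/377 → advance +1; mR−mL=97200/173797 → turn +1·90°
n=1: pose=(1,-9,E); sL=80/153, sR=80/261; mL=-40/153, mR=1840/4437; mL+mR=40/261 → advance +1; mR−mL=1000/1479 → turn +1·90°
n=2: pose=(2,-9,N); sL=160/281, sR=160/377; mL=-80/281, mR=52640/105937; mL+mR=80/377 → advance +1; mR−mL=82800/105937 → turn +1·90°
n=3: pose=(2,-8,W); sL=40/109, sR=20/29; mL=-20/109, mR=1670/3161; mL+mR=10/29 → advance +1; mR−mL=2250/3161 → turn +1·90°
n=4: pose=(1,-8,S); sL=160/461, sR=160/377; mL=-80/461, mR=67040/173797; mL+mR=80/377 → advance +1; mR−mL=97200/173797 → turn +1·90°
n=5: pose=(1,-9,E); sL=80/153, sR=80/261; mL=-40/153, mR=1840/4437; mL+mR=40/261 → advance +1; mR−mL=1000/1479 → turn +1·90°
n=6: pose=(2,-9,N); sL=160/281, sR=160/377; mL=-80/281, mR=52640/105937; mL+mR=80/377 → advance +1; mR−mL=82800/105937 → turn +1·90°
n=7: pose=(2,-8,W); sL=40/109, sR=20/29; mL=-20/109, mR=1670/3161; mL+mR=10/29 → advance +1; mR−mL=2250/3161 → turn +1·90°

0 160/461 160/377 -80/461 67040/173797 1 -8 S
1 80/153 80/261 -40/153 1840/4437 1 -9 E
2 160/281 160/377 -80/281 52640/105937 2 -9 N
3 40/109 20/29 -20/109 1670/3161 2 -8 W
4 160/461 160/377 -80/461 67040/173797 1 -8 S
5 80/153 80/261 -40/153 1840/4437 1 -9 E
6 160/281 160/377 -80/281 52640/105937 2 -9 N
7 40/109 20/29 -20/109 1670/3161 2 -8 W
final 1 -8 S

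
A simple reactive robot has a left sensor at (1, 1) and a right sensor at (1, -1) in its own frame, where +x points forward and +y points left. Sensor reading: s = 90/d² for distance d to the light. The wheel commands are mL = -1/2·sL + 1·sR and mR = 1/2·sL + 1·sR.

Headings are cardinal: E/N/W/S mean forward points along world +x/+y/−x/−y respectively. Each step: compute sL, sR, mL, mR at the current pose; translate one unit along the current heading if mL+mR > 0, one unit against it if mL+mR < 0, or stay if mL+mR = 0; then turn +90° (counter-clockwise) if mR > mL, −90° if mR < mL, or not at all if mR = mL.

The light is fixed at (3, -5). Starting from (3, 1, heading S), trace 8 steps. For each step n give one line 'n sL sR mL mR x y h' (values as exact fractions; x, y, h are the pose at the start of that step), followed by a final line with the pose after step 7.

0 45/13 45/13 45/26 135/26 3 1 S
1 90/37 90/17 2565/629 4095/629 3 0 E
2 5/2 9/4 1 7/2 4 0 N
3 18/5 90/49 9/245 891/245 4 1 W
4 45/13 45/13 45/26 135/26 3 1 S
5 90/37 90/17 2565/629 4095/629 3 0 E
6 5/2 9/4 1 7/2 4 0 N
7 18/5 90/49 9/245 891/245 4 1 W
final 3 1 S

n=0: pose=(3,1,S); sL=45/13, sR=45/13; mL=45/26, mR=135/26; mL+mR=90/13 → advance +1; mR−mL=45/13 → turn +1·90°
n=1: pose=(3,0,E); sL=90/37, sR=90/17; mL=2565/629, mR=4095/629; mL+mR=180/17 → advance +1; mR−mL=90/37 → turn +1·90°
n=2: pose=(4,0,N); sL=5/2, sR=9/4; mL=1, mR=7/2; mL+mR=9/2 → advance +1; mR−mL=5/2 → turn +1·90°
n=3: pose=(4,1,W); sL=18/5, sR=90/49; mL=9/245, mR=891/245; mL+mR=180/49 → advance +1; mR−mL=18/5 → turn +1·90°
n=4: pose=(3,1,S); sL=45/13, sR=45/13; mL=45/26, mR=135/26; mL+mR=90/13 → advance +1; mR−mL=45/13 → turn +1·90°
n=5: pose=(3,0,E); sL=90/37, sR=90/17; mL=2565/629, mR=4095/629; mL+mR=180/17 → advance +1; mR−mL=90/37 → turn +1·90°
n=6: pose=(4,0,N); sL=5/2, sR=9/4; mL=1, mR=7/2; mL+mR=9/2 → advance +1; mR−mL=5/2 → turn +1·90°
n=7: pose=(4,1,W); sL=18/5, sR=90/49; mL=9/245, mR=891/245; mL+mR=180/49 → advance +1; mR−mL=18/5 → turn +1·90°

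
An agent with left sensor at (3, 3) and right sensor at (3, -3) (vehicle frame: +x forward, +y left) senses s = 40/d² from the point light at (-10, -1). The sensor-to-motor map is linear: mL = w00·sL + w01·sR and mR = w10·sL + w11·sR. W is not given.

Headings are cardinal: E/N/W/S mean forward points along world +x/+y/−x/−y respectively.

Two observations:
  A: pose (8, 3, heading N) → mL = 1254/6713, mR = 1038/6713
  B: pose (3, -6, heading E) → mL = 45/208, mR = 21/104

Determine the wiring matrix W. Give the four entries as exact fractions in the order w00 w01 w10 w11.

1 1/2 1/2 1

obs A: pose=(8,3,N) → sL=20/137, sR=4/49, mL=1254/6713, mR=1038/6713
obs B: pose=(3,-6,E) → sL=2/13, sR=1/8, mL=45/208, mR=21/104
sensor matrix S = [[20/137, 4/49], [2/13, 1/8]]; det S = 993/174538
solve [mL_A; mL_B] = S·[w00; w01] and [mR_A; mR_B] = S·[w10; w11]:
  w00 = 1, w01 = 1/2, w10 = 1/2, w11 = 1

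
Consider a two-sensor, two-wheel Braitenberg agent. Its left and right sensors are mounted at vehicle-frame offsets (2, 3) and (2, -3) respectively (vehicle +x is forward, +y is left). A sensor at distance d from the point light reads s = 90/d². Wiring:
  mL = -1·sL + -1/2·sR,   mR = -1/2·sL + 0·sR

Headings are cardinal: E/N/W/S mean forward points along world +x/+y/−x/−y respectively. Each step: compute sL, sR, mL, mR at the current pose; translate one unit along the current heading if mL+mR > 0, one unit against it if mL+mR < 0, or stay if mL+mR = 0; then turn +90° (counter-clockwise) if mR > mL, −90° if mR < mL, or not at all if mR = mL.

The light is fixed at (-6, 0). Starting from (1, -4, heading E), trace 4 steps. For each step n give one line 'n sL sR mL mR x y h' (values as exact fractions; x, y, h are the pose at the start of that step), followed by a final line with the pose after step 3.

n=0: pose=(1,-4,E); sL=45/41, sR=9/13; mL=-1539/1066, mR=-45/82; mL+mR=-1062/533 → advance -1; mR−mL=477/533 → turn +1·90°
n=1: pose=(0,-4,N); sL=90/13, sR=18/17; mL=-1647/221, mR=-45/13; mL+mR=-2412/221 → advance -1; mR−mL=882/221 → turn +1·90°
n=2: pose=(0,-5,W); sL=9/8, sR=9/2; mL=-27/8, mR=-9/16; mL+mR=-63/16 → advance -1; mR−mL=45/16 → turn +1·90°
n=3: pose=(1,-5,S); sL=90/149, sR=18/13; mL=-2511/1937, mR=-45/149; mL+mR=-3096/1937 → advance -1; mR−mL=1926/1937 → turn +1·90°

0 45/41 9/13 -1539/1066 -45/82 1 -4 E
1 90/13 18/17 -1647/221 -45/13 0 -4 N
2 9/8 9/2 -27/8 -9/16 0 -5 W
3 90/149 18/13 -2511/1937 -45/149 1 -5 S
final 1 -4 E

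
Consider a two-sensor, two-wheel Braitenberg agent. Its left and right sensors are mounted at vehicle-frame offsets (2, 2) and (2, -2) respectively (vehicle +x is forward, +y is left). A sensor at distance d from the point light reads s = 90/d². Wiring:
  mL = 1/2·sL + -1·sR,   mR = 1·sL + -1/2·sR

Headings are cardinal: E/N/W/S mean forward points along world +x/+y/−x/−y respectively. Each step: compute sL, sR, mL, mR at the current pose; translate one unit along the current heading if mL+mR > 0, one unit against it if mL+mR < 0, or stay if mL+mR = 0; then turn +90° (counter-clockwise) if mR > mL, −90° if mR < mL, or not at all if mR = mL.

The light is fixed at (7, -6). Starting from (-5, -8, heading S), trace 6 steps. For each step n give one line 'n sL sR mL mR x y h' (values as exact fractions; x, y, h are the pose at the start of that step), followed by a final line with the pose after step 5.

0 45/58 45/106 -225/6148 3465/6148 -5 -8 S
1 90/101 18/25 -693/2525 1341/2525 -5 -9 E
2 9/17 45/41 -1161/1394 -27/1394 -4 -9 N
3 18/41 90/173 -2133/7093 1269/7093 -4 -10 W
4 9/10 1/2 -1/20 13/20 -3 -10 S
5 90/73 90/113 -1485/8249 6885/8249 -3 -11 E
final -2 -11 N

n=0: pose=(-5,-8,S); sL=45/58, sR=45/106; mL=-225/6148, mR=3465/6148; mL+mR=810/1537 → advance +1; mR−mL=1845/3074 → turn +1·90°
n=1: pose=(-5,-9,E); sL=90/101, sR=18/25; mL=-693/2525, mR=1341/2525; mL+mR=648/2525 → advance +1; mR−mL=2034/2525 → turn +1·90°
n=2: pose=(-4,-9,N); sL=9/17, sR=45/41; mL=-1161/1394, mR=-27/1394; mL+mR=-594/697 → advance -1; mR−mL=567/697 → turn +1·90°
n=3: pose=(-4,-10,W); sL=18/41, sR=90/173; mL=-2133/7093, mR=1269/7093; mL+mR=-864/7093 → advance -1; mR−mL=3402/7093 → turn +1·90°
n=4: pose=(-3,-10,S); sL=9/10, sR=1/2; mL=-1/20, mR=13/20; mL+mR=3/5 → advance +1; mR−mL=7/10 → turn +1·90°
n=5: pose=(-3,-11,E); sL=90/73, sR=90/113; mL=-1485/8249, mR=6885/8249; mL+mR=5400/8249 → advance +1; mR−mL=8370/8249 → turn +1·90°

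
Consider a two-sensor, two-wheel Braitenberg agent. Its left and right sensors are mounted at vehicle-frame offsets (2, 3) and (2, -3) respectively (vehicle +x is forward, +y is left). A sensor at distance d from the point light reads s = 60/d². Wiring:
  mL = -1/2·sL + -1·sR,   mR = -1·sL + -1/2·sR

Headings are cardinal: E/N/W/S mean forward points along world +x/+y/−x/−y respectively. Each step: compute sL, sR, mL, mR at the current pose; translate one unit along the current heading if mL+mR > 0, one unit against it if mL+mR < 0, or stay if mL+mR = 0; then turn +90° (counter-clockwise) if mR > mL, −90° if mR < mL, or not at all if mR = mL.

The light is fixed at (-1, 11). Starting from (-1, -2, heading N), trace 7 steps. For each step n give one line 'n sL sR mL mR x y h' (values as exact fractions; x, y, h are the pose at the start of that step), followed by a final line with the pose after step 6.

0 6/13 6/13 -9/13 -9/13 -1 -2 N
1 20/51 20/51 -10/17 -10/17 -1 -3 N
2 30/89 30/89 -45/89 -45/89 -1 -4 N
3 12/41 12/41 -18/41 -18/41 -1 -5 N
4 10/39 10/39 -5/13 -5/13 -1 -6 N
5 12/53 12/53 -18/53 -18/53 -1 -7 N
6 30/149 30/149 -45/149 -45/149 -1 -8 N
final -1 -9 N

n=0: pose=(-1,-2,N); sL=6/13, sR=6/13; mL=-9/13, mR=-9/13; mL+mR=-18/13 → advance -1; mR−mL=0 → turn +0·90°
n=1: pose=(-1,-3,N); sL=20/51, sR=20/51; mL=-10/17, mR=-10/17; mL+mR=-20/17 → advance -1; mR−mL=0 → turn +0·90°
n=2: pose=(-1,-4,N); sL=30/89, sR=30/89; mL=-45/89, mR=-45/89; mL+mR=-90/89 → advance -1; mR−mL=0 → turn +0·90°
n=3: pose=(-1,-5,N); sL=12/41, sR=12/41; mL=-18/41, mR=-18/41; mL+mR=-36/41 → advance -1; mR−mL=0 → turn +0·90°
n=4: pose=(-1,-6,N); sL=10/39, sR=10/39; mL=-5/13, mR=-5/13; mL+mR=-10/13 → advance -1; mR−mL=0 → turn +0·90°
n=5: pose=(-1,-7,N); sL=12/53, sR=12/53; mL=-18/53, mR=-18/53; mL+mR=-36/53 → advance -1; mR−mL=0 → turn +0·90°
n=6: pose=(-1,-8,N); sL=30/149, sR=30/149; mL=-45/149, mR=-45/149; mL+mR=-90/149 → advance -1; mR−mL=0 → turn +0·90°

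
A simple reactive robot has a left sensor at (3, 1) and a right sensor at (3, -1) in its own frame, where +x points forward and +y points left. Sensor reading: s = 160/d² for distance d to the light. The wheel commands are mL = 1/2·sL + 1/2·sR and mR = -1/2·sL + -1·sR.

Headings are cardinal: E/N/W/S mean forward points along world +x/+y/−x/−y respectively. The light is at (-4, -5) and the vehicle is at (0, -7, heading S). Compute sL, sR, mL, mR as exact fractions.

left sensor world pos  = (1, -10); dL² = 50
right sensor world pos = (-1, -10); dR² = 34
sL = 160/50 = 16/5
sR = 160/34 = 80/17
mL = 1/2·sL + 1/2·sR = 336/85
mR = -1/2·sL + -1·sR = -536/85

16/5 80/17 336/85 -536/85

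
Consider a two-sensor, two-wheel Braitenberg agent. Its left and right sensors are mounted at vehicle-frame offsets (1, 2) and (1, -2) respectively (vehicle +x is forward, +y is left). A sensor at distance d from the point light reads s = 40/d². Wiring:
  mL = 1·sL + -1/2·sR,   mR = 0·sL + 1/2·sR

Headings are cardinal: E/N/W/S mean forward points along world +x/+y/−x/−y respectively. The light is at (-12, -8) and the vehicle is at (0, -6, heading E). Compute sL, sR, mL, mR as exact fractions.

left sensor world pos  = (1, -4); dL² = 185
right sensor world pos = (1, -8); dR² = 169
sL = 40/185 = 8/37
sR = 40/169 = 40/169
mL = 1·sL + -1/2·sR = 612/6253
mR = 0·sL + 1/2·sR = 20/169

8/37 40/169 612/6253 20/169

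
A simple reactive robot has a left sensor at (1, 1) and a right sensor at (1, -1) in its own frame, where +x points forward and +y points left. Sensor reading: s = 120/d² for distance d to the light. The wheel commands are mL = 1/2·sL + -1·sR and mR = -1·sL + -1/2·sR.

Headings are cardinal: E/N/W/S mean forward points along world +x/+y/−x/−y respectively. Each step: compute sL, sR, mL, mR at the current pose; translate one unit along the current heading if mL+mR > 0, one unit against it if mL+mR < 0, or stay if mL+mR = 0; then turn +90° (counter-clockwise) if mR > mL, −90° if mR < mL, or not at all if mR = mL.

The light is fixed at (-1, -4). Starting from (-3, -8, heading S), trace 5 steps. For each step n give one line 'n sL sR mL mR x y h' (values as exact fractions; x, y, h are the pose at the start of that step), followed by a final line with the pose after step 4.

0 60/13 60/17 -270/221 -1410/221 -3 -8 S
1 24/5 120/13 -444/65 -612/65 -3 -7 W
2 15 30 -45/2 -30 -2 -7 N
3 40/3 24/5 28/15 -236/15 -2 -8 E
4 60/13 60/17 -270/221 -1410/221 -3 -8 S
final -3 -7 W

n=0: pose=(-3,-8,S); sL=60/13, sR=60/17; mL=-270/221, mR=-1410/221; mL+mR=-1680/221 → advance -1; mR−mL=-1140/221 → turn -1·90°
n=1: pose=(-3,-7,W); sL=24/5, sR=120/13; mL=-444/65, mR=-612/65; mL+mR=-1056/65 → advance -1; mR−mL=-168/65 → turn -1·90°
n=2: pose=(-2,-7,N); sL=15, sR=30; mL=-45/2, mR=-30; mL+mR=-105/2 → advance -1; mR−mL=-15/2 → turn -1·90°
n=3: pose=(-2,-8,E); sL=40/3, sR=24/5; mL=28/15, mR=-236/15; mL+mR=-208/15 → advance -1; mR−mL=-88/5 → turn -1·90°
n=4: pose=(-3,-8,S); sL=60/13, sR=60/17; mL=-270/221, mR=-1410/221; mL+mR=-1680/221 → advance -1; mR−mL=-1140/221 → turn -1·90°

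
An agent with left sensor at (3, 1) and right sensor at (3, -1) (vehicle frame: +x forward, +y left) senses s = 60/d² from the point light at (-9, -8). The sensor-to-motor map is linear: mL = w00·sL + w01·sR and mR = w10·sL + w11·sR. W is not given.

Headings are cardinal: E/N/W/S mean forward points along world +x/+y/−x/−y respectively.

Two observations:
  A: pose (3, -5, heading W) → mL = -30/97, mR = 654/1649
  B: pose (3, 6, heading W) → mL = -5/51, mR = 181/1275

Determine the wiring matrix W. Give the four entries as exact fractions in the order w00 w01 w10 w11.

obs A: pose=(3,-5,W) → sL=12/17, sR=60/97, mL=-30/97, mR=654/1649
obs B: pose=(3,6,W) → sL=6/25, sR=10/51, mL=-5/51, mR=181/1275
sensor matrix S = [[12/17, 60/97], [6/25, 10/51]]; det S = -1408/140165
solve [mL_A; mL_B] = S·[w00; w01] and [mR_A; mR_B] = S·[w10; w11]:
  w00 = 0, w01 = -1/2, w10 = 1, w11 = -1/2

0 -1/2 1 -1/2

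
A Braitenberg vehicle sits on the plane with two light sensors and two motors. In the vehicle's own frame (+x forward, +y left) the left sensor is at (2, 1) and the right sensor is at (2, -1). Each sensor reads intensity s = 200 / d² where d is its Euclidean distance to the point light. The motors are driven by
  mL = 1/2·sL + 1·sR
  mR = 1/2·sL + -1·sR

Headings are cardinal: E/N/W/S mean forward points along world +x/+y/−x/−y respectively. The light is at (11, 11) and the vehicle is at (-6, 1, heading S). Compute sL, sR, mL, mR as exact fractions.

left sensor world pos  = (-5, -1); dL² = 400
right sensor world pos = (-7, -1); dR² = 468
sL = 200/400 = 1/2
sR = 200/468 = 50/117
mL = 1/2·sL + 1·sR = 317/468
mR = 1/2·sL + -1·sR = -83/468

1/2 50/117 317/468 -83/468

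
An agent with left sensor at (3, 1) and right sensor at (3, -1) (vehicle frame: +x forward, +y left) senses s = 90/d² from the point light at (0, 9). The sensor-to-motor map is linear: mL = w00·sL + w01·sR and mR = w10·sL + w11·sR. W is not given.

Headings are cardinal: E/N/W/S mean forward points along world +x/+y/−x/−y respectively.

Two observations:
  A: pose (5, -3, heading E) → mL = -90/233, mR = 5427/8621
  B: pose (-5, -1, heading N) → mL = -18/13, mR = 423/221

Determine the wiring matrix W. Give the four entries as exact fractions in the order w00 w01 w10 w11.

obs A: pose=(5,-3,E) → sL=18/37, sR=90/233, mL=-90/233, mR=5427/8621
obs B: pose=(-5,-1,N) → sL=18/17, sR=18/13, mL=-18/13, mR=423/221
sensor matrix S = [[18/37, 90/233], [18/17, 18/13]]; det S = 504144/1905241
solve [mL_A; mL_B] = S·[w00; w01] and [mR_A; mR_B] = S·[w10; w11]:
  w00 = 0, w01 = -1, w10 = 1/2, w11 = 1

0 -1 1/2 1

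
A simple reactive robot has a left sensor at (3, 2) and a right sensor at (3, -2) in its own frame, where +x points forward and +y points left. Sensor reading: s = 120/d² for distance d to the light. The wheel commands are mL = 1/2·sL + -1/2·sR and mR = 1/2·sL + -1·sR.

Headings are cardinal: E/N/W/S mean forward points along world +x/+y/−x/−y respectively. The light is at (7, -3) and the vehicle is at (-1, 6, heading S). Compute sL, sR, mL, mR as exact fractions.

left sensor world pos  = (1, 3); dL² = 72
right sensor world pos = (-3, 3); dR² = 136
sL = 120/72 = 5/3
sR = 120/136 = 15/17
mL = 1/2·sL + -1/2·sR = 20/51
mR = 1/2·sL + -1·sR = -5/102

5/3 15/17 20/51 -5/102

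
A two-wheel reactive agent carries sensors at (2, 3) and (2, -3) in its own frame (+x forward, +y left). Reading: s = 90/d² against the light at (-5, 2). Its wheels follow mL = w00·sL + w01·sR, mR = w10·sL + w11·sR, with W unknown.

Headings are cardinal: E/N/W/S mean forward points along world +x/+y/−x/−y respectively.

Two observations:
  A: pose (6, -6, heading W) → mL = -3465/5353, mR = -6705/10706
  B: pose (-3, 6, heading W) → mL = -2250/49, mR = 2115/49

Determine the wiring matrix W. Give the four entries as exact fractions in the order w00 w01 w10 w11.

obs A: pose=(6,-6,W) → sL=45/101, sR=45/53, mL=-3465/5353, mR=-6705/10706
obs B: pose=(-3,6,W) → sL=90, sR=90/49, mL=-2250/49, mR=2115/49
sensor matrix S = [[45/101, 45/53], [90, 90/49]]; det S = -19828800/262297
solve [mL_A; mL_B] = S·[w00; w01] and [mR_A; mR_B] = S·[w10; w11]:
  w00 = -1/2, w01 = -1/2, w10 = 1/2, w11 = -1

-1/2 -1/2 1/2 -1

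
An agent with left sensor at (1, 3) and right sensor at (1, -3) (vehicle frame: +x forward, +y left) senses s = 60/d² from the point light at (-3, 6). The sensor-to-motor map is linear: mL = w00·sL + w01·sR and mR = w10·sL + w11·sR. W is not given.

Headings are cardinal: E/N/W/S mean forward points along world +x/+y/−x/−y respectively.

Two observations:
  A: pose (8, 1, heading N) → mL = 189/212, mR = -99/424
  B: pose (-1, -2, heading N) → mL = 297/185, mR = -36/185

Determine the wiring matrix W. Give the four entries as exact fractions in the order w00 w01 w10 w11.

obs A: pose=(8,1,N) → sL=3/4, sR=15/53, mL=189/212, mR=-99/424
obs B: pose=(-1,-2,N) → sL=6/5, sR=30/37, mL=297/185, mR=-36/185
sensor matrix S = [[3/4, 15/53], [6/5, 30/37]]; det S = 1053/3922
solve [mL_A; mL_B] = S·[w00; w01] and [mR_A; mR_B] = S·[w10; w11]:
  w00 = 1, w01 = 1/2, w10 = -1/2, w11 = 1/2

1 1/2 -1/2 1/2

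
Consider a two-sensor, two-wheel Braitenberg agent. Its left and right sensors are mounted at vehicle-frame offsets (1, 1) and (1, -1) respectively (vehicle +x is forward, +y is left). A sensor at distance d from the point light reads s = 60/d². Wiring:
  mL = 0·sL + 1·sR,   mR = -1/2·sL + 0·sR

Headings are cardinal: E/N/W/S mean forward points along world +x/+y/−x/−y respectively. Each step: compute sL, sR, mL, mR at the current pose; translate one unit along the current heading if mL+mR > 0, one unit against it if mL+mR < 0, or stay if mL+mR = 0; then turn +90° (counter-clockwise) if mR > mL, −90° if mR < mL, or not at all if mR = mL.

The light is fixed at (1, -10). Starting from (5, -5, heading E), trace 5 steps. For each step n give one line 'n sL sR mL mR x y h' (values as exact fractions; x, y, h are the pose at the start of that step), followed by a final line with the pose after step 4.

n=0: pose=(5,-5,E); sL=60/61, sR=60/41; mL=60/41, mR=-30/61; mL+mR=2430/2501 → advance +1; mR−mL=-4890/2501 → turn -1·90°
n=1: pose=(6,-5,S); sL=15/13, sR=15/8; mL=15/8, mR=-15/26; mL+mR=135/104 → advance +1; mR−mL=-255/104 → turn -1·90°
n=2: pose=(6,-6,W); sL=12/5, sR=60/41; mL=60/41, mR=-6/5; mL+mR=54/205 → advance +1; mR−mL=-546/205 → turn -1·90°
n=3: pose=(5,-6,N); sL=30/17, sR=6/5; mL=6/5, mR=-15/17; mL+mR=27/85 → advance +1; mR−mL=-177/85 → turn -1·90°
n=4: pose=(5,-5,E); sL=60/61, sR=60/41; mL=60/41, mR=-30/61; mL+mR=2430/2501 → advance +1; mR−mL=-4890/2501 → turn -1·90°

0 60/61 60/41 60/41 -30/61 5 -5 E
1 15/13 15/8 15/8 -15/26 6 -5 S
2 12/5 60/41 60/41 -6/5 6 -6 W
3 30/17 6/5 6/5 -15/17 5 -6 N
4 60/61 60/41 60/41 -30/61 5 -5 E
final 6 -5 S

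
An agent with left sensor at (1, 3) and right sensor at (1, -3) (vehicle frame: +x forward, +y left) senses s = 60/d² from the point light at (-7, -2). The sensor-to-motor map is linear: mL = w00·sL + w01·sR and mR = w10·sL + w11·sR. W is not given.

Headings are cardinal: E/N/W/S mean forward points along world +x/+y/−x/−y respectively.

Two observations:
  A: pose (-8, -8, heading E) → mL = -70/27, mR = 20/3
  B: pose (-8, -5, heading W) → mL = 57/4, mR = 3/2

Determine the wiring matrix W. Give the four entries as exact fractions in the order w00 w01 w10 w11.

obs A: pose=(-8,-8,E) → sL=20/3, sR=20/27, mL=-70/27, mR=20/3
obs B: pose=(-8,-5,W) → sL=3/2, sR=15, mL=57/4, mR=3/2
sensor matrix S = [[20/3, 20/27], [3/2, 15]]; det S = 890/9
solve [mL_A; mL_B] = S·[w00; w01] and [mR_A; mR_B] = S·[w10; w11]:
  w00 = -1/2, w01 = 1, w10 = 1, w11 = 0

-1/2 1 1 0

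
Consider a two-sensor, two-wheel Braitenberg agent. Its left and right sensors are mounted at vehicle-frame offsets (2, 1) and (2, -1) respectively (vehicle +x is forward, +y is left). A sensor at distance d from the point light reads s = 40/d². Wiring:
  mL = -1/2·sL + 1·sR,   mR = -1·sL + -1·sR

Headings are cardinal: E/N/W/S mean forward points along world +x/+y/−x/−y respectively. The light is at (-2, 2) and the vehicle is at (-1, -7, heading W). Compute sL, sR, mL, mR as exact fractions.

left sensor world pos  = (-3, -8); dL² = 101
right sensor world pos = (-3, -6); dR² = 65
sL = 40/101 = 40/101
sR = 40/65 = 8/13
mL = -1/2·sL + 1·sR = 548/1313
mR = -1·sL + -1·sR = -1328/1313

40/101 8/13 548/1313 -1328/1313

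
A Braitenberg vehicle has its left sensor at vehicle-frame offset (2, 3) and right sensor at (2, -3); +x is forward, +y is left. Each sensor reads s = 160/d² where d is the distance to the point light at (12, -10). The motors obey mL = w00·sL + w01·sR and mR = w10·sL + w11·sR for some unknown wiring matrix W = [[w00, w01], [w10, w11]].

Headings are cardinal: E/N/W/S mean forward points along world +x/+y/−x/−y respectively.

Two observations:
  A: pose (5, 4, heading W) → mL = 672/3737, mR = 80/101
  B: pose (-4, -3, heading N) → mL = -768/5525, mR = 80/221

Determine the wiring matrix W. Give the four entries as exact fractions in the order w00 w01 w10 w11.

obs A: pose=(5,4,W) → sL=80/101, sR=16/37, mL=672/3737, mR=80/101
obs B: pose=(-4,-3,N) → sL=80/221, sR=16/25, mL=-768/5525, mR=80/221
sensor matrix S = [[80/101, 16/37], [80/221, 16/25]]; det S = 1446912/4129385
solve [mL_A; mL_B] = S·[w00; w01] and [mR_A; mR_B] = S·[w10; w11]:
  w00 = 1/2, w01 = -1/2, w10 = 1, w11 = 0

1/2 -1/2 1 0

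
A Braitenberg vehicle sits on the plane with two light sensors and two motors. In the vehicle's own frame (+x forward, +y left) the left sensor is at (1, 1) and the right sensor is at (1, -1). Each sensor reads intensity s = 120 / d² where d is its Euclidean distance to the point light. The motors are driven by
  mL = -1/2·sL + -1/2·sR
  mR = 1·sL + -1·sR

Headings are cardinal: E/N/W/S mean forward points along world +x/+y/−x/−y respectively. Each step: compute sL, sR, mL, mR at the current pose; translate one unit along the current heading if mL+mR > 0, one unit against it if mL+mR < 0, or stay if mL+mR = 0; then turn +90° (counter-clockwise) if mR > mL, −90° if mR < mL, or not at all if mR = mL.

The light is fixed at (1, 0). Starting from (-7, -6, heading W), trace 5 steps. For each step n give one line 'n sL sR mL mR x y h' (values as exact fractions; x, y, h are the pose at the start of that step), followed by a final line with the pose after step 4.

n=0: pose=(-7,-6,W); sL=12/13, sR=60/53; mL=-708/689, mR=-144/689; mL+mR=-852/689 → advance -1; mR−mL=564/689 → turn +1·90°
n=1: pose=(-6,-6,S); sL=24/17, sR=120/113; mL=-2376/1921, mR=672/1921; mL+mR=-1704/1921 → advance -1; mR−mL=3048/1921 → turn +1·90°
n=2: pose=(-6,-5,E); sL=30/13, sR=5/3; mL=-155/78, mR=25/39; mL+mR=-35/26 → advance -1; mR−mL=205/78 → turn +1·90°
n=3: pose=(-7,-5,N); sL=120/97, sR=24/13; mL=-1944/1261, mR=-768/1261; mL+mR=-2712/1261 → advance -1; mR−mL=1176/1261 → turn +1·90°
n=4: pose=(-7,-6,W); sL=12/13, sR=60/53; mL=-708/689, mR=-144/689; mL+mR=-852/689 → advance -1; mR−mL=564/689 → turn +1·90°

0 12/13 60/53 -708/689 -144/689 -7 -6 W
1 24/17 120/113 -2376/1921 672/1921 -6 -6 S
2 30/13 5/3 -155/78 25/39 -6 -5 E
3 120/97 24/13 -1944/1261 -768/1261 -7 -5 N
4 12/13 60/53 -708/689 -144/689 -7 -6 W
final -6 -6 S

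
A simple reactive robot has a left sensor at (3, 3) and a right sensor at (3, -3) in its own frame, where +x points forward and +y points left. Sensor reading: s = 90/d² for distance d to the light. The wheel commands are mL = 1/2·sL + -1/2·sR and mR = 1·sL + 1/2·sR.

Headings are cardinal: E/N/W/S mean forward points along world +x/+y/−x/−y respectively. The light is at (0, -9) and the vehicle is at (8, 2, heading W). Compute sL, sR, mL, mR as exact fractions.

left sensor world pos  = (5, -1); dL² = 89
right sensor world pos = (5, 5); dR² = 221
sL = 90/89 = 90/89
sR = 90/221 = 90/221
mL = 1/2·sL + -1/2·sR = 5940/19669
mR = 1·sL + 1/2·sR = 23895/19669

90/89 90/221 5940/19669 23895/19669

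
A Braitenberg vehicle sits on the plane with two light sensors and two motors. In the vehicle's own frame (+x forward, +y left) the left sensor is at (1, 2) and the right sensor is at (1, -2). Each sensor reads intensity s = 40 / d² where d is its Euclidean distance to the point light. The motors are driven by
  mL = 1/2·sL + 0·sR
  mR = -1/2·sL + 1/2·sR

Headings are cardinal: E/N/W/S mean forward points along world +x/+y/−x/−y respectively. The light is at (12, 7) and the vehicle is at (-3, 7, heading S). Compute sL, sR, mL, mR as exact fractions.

left sensor world pos  = (-1, 6); dL² = 170
right sensor world pos = (-5, 6); dR² = 290
sL = 40/170 = 4/17
sR = 40/290 = 4/29
mL = 1/2·sL + 0·sR = 2/17
mR = -1/2·sL + 1/2·sR = -24/493

4/17 4/29 2/17 -24/493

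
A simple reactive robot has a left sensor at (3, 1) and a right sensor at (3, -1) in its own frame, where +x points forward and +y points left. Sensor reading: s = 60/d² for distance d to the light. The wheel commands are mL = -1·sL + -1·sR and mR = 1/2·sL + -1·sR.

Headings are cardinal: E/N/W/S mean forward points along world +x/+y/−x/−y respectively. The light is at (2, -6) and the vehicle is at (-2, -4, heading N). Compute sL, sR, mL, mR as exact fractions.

6/5 30/17 -252/85 -99/85

left sensor world pos  = (-3, -1); dL² = 50
right sensor world pos = (-1, -1); dR² = 34
sL = 60/50 = 6/5
sR = 60/34 = 30/17
mL = -1·sL + -1·sR = -252/85
mR = 1/2·sL + -1·sR = -99/85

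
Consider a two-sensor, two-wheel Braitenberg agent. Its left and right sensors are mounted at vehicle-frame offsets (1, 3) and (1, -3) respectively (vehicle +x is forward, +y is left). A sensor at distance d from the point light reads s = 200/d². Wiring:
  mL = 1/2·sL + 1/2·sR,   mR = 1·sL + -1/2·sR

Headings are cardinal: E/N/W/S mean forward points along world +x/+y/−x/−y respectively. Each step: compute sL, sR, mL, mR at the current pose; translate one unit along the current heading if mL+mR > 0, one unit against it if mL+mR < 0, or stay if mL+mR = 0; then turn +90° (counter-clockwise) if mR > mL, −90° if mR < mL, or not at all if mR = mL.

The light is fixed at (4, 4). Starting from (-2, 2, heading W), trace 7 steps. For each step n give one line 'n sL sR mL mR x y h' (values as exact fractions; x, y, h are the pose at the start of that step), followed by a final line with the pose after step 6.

0 100/37 4 124/37 26/37 -2 2 W
1 200/101 200/17 11800/1717 -6700/1717 -3 2 N
2 5 50/13 115/26 40/13 -3 3 E
3 200/13 40/17 1960/221 3140/221 -2 3 S
4 100/13 4 76/13 74/13 -2 2 E
5 200/13 200/73 8600/949 13300/949 -1 2 S
6 25/2 50/13 425/52 275/26 -1 1 E
final 0 1 N

n=0: pose=(-2,2,W); sL=100/37, sR=4; mL=124/37, mR=26/37; mL+mR=150/37 → advance +1; mR−mL=-98/37 → turn -1·90°
n=1: pose=(-3,2,N); sL=200/101, sR=200/17; mL=11800/1717, mR=-6700/1717; mL+mR=300/101 → advance +1; mR−mL=-18500/1717 → turn -1·90°
n=2: pose=(-3,3,E); sL=5, sR=50/13; mL=115/26, mR=40/13; mL+mR=15/2 → advance +1; mR−mL=-35/26 → turn -1·90°
n=3: pose=(-2,3,S); sL=200/13, sR=40/17; mL=1960/221, mR=3140/221; mL+mR=300/13 → advance +1; mR−mL=1180/221 → turn +1·90°
n=4: pose=(-2,2,E); sL=100/13, sR=4; mL=76/13, mR=74/13; mL+mR=150/13 → advance +1; mR−mL=-2/13 → turn -1·90°
n=5: pose=(-1,2,S); sL=200/13, sR=200/73; mL=8600/949, mR=13300/949; mL+mR=300/13 → advance +1; mR−mL=4700/949 → turn +1·90°
n=6: pose=(-1,1,E); sL=25/2, sR=50/13; mL=425/52, mR=275/26; mL+mR=75/4 → advance +1; mR−mL=125/52 → turn +1·90°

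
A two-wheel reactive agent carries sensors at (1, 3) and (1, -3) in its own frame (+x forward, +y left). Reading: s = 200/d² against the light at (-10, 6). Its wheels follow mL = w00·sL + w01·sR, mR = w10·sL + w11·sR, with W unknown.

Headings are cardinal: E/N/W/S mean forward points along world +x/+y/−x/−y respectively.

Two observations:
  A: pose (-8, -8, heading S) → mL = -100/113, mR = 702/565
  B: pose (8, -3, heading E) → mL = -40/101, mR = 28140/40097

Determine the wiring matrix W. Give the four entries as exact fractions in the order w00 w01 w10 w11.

0 -1 1 1/2

obs A: pose=(-8,-8,S) → sL=4/5, sR=100/113, mL=-100/113, mR=702/565
obs B: pose=(8,-3,E) → sL=200/397, sR=40/101, mL=-40/101, mR=28140/40097
sensor matrix S = [[4/5, 100/113], [200/397, 40/101]]; det S = -584448/4530961
solve [mL_A; mL_B] = S·[w00; w01] and [mR_A; mR_B] = S·[w10; w11]:
  w00 = 0, w01 = -1, w10 = 1, w11 = 1/2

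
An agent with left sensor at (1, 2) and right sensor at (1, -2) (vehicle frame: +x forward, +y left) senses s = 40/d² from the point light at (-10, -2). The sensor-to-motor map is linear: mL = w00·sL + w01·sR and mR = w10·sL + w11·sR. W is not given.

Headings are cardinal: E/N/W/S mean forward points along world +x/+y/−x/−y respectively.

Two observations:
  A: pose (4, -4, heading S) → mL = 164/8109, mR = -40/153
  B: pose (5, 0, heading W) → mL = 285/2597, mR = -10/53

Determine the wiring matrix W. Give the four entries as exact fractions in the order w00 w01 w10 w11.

1 -1/2 0 -1

obs A: pose=(4,-4,S) → sL=8/53, sR=40/153, mL=164/8109, mR=-40/153
obs B: pose=(5,0,W) → sL=10/49, sR=10/53, mL=285/2597, mR=-10/53
sensor matrix S = [[8/53, 40/153], [10/49, 10/53]]; det S = -523840/21059073
solve [mL_A; mL_B] = S·[w00; w01] and [mR_A; mR_B] = S·[w10; w11]:
  w00 = 1, w01 = -1/2, w10 = 0, w11 = -1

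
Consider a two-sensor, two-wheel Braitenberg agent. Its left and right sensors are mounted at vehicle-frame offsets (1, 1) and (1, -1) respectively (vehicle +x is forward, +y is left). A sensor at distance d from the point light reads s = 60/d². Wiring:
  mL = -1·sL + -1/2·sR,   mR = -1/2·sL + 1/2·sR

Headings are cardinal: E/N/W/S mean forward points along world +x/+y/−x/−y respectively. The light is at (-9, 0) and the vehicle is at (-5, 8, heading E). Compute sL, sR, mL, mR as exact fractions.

left sensor world pos  = (-4, 9); dL² = 106
right sensor world pos = (-4, 7); dR² = 74
sL = 60/106 = 30/53
sR = 60/74 = 30/37
mL = -1·sL + -1/2·sR = -1905/1961
mR = -1/2·sL + 1/2·sR = 240/1961

30/53 30/37 -1905/1961 240/1961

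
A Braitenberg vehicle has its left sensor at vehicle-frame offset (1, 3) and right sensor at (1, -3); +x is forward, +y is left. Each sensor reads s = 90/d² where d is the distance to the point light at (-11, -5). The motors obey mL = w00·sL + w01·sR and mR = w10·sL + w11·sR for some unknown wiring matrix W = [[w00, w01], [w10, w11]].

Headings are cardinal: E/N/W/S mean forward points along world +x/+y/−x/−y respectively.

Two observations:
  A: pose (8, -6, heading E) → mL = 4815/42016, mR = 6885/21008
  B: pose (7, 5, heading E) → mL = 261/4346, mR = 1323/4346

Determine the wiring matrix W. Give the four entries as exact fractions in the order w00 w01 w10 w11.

obs A: pose=(8,-6,E) → sL=45/202, sR=45/208, mL=4815/42016, mR=6885/21008
obs B: pose=(7,5,E) → sL=9/53, sR=9/41, mL=261/4346, mR=1323/4346
sensor matrix S = [[45/202, 45/208], [9/53, 9/41]]; det S = 555255/45650384
solve [mL_A; mL_B] = S·[w00; w01] and [mR_A; mR_B] = S·[w10; w11]:
  w00 = 1, w01 = -1/2, w10 = 1/2, w11 = 1

1 -1/2 1/2 1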